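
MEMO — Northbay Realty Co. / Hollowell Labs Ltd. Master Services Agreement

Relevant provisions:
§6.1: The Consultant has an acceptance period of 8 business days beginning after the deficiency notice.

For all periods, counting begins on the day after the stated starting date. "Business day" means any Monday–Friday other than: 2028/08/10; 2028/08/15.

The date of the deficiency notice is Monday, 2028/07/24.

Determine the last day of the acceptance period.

The last day of the acceptance period: counting 8 business days from Monday, 2028/07/24 (Jul 25, Jul 26, Jul 27, Jul 28, Jul 31, Aug 1, Aug 2, Aug 3, skipping weekends) reaches Thursday, 2028/08/03.

2028/08/03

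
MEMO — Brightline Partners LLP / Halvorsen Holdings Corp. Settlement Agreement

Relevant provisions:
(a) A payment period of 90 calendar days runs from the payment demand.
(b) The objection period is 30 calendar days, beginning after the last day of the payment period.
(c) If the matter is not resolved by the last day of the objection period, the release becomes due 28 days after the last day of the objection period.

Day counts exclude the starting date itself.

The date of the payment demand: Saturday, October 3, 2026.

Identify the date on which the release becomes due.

February 28, 2027

The last day of the payment period: October 3, 2026 + 90 days = January 1, 2027.
The last day of the objection period: 30 calendar days after January 1, 2027 is January 31, 2027.
The date on which the release becomes due: January 31, 2027 + 28 days = February 28, 2027.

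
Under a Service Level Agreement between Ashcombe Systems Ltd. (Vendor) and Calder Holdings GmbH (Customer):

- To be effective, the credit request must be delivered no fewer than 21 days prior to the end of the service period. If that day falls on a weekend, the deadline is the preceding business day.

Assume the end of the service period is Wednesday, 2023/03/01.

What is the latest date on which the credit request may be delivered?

2023/02/08

Counting back 21 calendar days from 2023/03/01 gives 2023/02/08. That is a Wednesday, so no adjustment is needed.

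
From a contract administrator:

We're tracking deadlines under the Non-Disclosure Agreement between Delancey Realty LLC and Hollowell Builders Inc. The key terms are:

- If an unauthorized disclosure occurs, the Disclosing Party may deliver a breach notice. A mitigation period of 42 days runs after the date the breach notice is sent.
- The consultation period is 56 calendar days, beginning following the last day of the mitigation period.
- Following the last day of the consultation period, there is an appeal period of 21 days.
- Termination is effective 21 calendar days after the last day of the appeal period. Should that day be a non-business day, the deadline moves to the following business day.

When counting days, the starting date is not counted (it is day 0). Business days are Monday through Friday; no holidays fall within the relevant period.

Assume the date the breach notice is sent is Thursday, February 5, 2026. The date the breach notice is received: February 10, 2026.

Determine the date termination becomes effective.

June 25, 2026

The last day of the mitigation period: 42 calendar days after February 5, 2026 is March 19, 2026.
The last day of the consultation period: 56 calendar days after March 19, 2026 is May 14, 2026.
Adding 21 calendar days to May 14, 2026 gives June 4, 2026, which is the last day of the appeal period.
The date termination becomes effective: June 4, 2026 + 21 days = June 25, 2026. June 25, 2026 is a Thursday, so no roll-forward applies.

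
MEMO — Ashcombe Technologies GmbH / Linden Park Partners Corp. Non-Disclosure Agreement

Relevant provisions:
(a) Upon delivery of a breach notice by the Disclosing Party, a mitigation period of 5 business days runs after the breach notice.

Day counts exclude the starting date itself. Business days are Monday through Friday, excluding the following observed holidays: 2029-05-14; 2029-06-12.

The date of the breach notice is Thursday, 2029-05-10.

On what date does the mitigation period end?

The last day of the mitigation period: 5 business days after Thursday, 2029-05-10, skipping weekends and the listed holiday on May 14 — May 11, May 15, May 16, May 17, May 18 — lands on Friday, 2029-05-18.

2029-05-18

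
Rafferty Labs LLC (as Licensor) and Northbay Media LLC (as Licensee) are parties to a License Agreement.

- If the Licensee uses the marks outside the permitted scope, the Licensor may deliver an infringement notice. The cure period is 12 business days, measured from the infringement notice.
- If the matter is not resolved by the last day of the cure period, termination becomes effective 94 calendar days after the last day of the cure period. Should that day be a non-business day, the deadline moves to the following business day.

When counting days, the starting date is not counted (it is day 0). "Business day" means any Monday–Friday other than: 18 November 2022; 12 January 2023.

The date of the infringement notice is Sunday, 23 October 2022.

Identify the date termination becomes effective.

10 February 2023

The last day of the cure period: counting 12 business days from Sunday, 23 October 2022 (Oct 24, Oct 25, Oct 26, Oct 27, …, Nov 4, Nov 7, Nov 8, skipping weekends) reaches Tuesday, 8 November 2022.
The date termination becomes effective: 8 November 2022 + 94 days = 10 February 2023. 10 February 2023 is a Friday and is not a listed holiday, so no roll-forward applies.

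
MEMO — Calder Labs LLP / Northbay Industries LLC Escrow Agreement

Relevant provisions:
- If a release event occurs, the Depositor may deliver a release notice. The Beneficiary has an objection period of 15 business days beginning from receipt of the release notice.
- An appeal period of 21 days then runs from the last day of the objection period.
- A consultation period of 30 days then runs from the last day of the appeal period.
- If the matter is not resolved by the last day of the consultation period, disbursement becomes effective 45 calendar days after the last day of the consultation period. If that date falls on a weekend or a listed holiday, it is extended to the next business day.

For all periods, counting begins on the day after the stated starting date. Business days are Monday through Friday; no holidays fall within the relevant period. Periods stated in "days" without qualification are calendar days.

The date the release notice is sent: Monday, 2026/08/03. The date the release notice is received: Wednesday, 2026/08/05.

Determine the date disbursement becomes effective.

The last day of the objection period: 15 business days after Wednesday, 2026/08/05, skipping weekends — Aug 6, Aug 7, Aug 10, Aug 11, …, Aug 24, Aug 25, Aug 26 — lands on Wednesday, 2026/08/26.
The last day of the appeal period: 2026/08/26 + 21 days = 2026/09/16.
Adding 30 calendar days to 2026/09/16 gives 2026/10/16, which is the last day of the consultation period.
Adding 45 calendar days to 2026/10/16 gives 2026/11/30, which is the date disbursement becomes effective. 2026/11/30 is a Monday, so no roll-forward applies.

2026/11/30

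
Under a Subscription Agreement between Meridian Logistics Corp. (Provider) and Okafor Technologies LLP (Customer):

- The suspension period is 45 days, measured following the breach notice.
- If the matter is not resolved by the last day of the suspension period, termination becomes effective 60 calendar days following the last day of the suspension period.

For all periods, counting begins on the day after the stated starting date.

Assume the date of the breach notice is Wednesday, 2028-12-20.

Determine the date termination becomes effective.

The last day of the suspension period: 2028-12-20 + 45 days = 2029-02-03.
Adding 60 calendar days to 2029-02-03 gives 2029-04-04, which is the date termination becomes effective.

2029-04-04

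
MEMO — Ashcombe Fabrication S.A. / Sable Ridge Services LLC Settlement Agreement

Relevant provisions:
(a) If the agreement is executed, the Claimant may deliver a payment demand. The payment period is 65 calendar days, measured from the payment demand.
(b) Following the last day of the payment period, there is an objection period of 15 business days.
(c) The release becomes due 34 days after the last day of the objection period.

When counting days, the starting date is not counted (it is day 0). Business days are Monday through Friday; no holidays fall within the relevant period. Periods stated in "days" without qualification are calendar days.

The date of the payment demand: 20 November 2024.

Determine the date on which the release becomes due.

20 March 2025

Adding 65 calendar days to 20 November 2024 gives 24 January 2025, which is the last day of the payment period.
From Friday, 24 January 2025, 15 business days (Jan 27, Jan 28, Jan 29, Jan 30, …, Feb 12, Feb 13, Feb 14, skipping weekends) brings us to Friday, 14 February 2025, which is the last day of the objection period.
Adding 34 calendar days to 14 February 2025 gives 20 March 2025, which is the date on which the release becomes due.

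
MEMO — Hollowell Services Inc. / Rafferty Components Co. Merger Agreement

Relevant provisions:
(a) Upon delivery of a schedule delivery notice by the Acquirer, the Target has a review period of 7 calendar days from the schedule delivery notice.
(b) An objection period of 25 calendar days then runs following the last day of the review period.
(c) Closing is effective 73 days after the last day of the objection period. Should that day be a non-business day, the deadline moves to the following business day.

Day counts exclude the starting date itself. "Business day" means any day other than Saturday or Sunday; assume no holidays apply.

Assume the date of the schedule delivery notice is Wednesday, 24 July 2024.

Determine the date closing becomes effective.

6 November 2024

The last day of the review period: 24 July 2024 + 7 days = 31 July 2024.
The last day of the objection period: 25 calendar days after 31 July 2024 is 25 August 2024.
The date closing becomes effective: 73 calendar days after 25 August 2024 is 6 November 2024. 6 November 2024 is a Wednesday, so no roll-forward applies.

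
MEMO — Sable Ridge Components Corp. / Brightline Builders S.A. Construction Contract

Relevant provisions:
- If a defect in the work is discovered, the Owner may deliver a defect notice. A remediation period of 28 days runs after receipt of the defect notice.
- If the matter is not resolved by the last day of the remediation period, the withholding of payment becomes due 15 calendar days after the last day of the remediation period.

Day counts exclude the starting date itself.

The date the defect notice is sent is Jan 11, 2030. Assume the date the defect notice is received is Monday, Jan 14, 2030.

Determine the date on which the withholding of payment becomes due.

Feb 26, 2030

The last day of the remediation period: 28 calendar days after Jan 14, 2030 is Feb 11, 2030.
Adding 15 calendar days to Feb 11, 2030 gives Feb 26, 2030, which is the date on which the withholding of payment becomes due.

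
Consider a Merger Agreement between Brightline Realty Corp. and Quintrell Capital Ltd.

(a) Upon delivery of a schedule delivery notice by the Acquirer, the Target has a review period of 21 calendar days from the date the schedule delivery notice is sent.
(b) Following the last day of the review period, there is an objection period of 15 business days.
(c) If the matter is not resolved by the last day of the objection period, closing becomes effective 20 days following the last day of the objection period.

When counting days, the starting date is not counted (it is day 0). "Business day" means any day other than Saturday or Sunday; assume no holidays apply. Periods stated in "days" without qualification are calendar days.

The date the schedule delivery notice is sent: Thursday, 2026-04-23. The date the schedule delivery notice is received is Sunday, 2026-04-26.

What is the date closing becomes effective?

Adding 21 calendar days to 2026-04-23 gives 2026-05-14, which is the last day of the review period.
From Thursday, 2026-05-14, 15 business days (May 15, May 18, May 19, May 20, …, Jun 2, Jun 3, Jun 4, skipping weekends) brings us to Thursday, 2026-06-04, which is the last day of the objection period.
Adding 20 calendar days to 2026-06-04 gives 2026-06-24, which is the date closing becomes effective.

2026-06-24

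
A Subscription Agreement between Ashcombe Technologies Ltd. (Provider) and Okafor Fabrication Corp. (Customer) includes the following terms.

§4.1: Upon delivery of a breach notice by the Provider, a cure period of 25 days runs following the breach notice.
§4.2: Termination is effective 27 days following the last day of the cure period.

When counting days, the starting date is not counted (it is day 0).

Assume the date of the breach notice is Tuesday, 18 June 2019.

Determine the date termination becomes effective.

9 August 2019

The last day of the cure period: 25 calendar days after 18 June 2019 is 13 July 2019.
The date termination becomes effective: 13 July 2019 + 27 days = 9 August 2019.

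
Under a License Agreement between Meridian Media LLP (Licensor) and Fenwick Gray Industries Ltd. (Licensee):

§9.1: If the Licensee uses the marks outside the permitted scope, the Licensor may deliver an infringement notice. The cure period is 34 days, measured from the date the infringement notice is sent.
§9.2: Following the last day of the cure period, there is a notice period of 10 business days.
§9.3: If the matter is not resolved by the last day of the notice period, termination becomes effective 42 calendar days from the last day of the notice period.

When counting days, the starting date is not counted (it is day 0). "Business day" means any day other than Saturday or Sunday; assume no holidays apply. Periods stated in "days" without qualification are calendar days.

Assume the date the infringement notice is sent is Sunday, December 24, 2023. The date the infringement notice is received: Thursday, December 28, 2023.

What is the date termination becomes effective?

Adding 34 calendar days to December 24, 2023 gives January 27, 2024, which is the last day of the cure period.
The last day of the notice period: counting 10 business days from Saturday, January 27, 2024 (Jan 29, Jan 30, Jan 31, Feb 1, Feb 2, Feb 5, Feb 6, Feb 7, Feb 8, Feb 9, skipping weekends) reaches Friday, February 9, 2024.
The date termination becomes effective: 42 calendar days after February 9, 2024 is March 22, 2024.

March 22, 2024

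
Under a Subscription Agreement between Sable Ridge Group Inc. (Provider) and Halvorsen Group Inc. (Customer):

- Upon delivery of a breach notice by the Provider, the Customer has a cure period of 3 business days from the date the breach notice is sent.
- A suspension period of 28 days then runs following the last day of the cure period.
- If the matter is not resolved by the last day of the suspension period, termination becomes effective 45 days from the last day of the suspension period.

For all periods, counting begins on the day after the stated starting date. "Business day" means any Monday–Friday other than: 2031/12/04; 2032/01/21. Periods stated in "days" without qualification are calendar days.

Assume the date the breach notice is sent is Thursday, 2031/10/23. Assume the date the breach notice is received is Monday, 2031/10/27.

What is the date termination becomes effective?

The last day of the cure period: 3 business days after Thursday, 2031/10/23, skipping weekends — Oct 24, Oct 27, Oct 28 — lands on Tuesday, 2031/10/28.
Adding 28 calendar days to 2031/10/28 gives 2031/11/25, which is the last day of the suspension period.
Adding 45 calendar days to 2031/11/25 gives 2032/01/09, which is the date termination becomes effective.

2032/01/09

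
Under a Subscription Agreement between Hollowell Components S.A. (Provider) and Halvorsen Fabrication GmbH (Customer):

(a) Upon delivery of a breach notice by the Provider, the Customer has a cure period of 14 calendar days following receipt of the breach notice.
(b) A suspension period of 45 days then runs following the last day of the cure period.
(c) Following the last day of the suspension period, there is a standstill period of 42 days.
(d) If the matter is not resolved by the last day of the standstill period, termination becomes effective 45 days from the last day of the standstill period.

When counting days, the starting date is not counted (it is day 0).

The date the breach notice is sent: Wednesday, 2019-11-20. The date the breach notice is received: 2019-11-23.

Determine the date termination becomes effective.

2020-04-17

Adding 14 calendar days to 2019-11-23 gives 2019-12-07, which is the last day of the cure period.
Adding 45 calendar days to 2019-12-07 gives 2020-01-21, which is the last day of the suspension period.
The last day of the standstill period: 2020-01-21 + 42 days = 2020-03-03.
The date termination becomes effective: 45 calendar days after 2020-03-03 is 2020-04-17.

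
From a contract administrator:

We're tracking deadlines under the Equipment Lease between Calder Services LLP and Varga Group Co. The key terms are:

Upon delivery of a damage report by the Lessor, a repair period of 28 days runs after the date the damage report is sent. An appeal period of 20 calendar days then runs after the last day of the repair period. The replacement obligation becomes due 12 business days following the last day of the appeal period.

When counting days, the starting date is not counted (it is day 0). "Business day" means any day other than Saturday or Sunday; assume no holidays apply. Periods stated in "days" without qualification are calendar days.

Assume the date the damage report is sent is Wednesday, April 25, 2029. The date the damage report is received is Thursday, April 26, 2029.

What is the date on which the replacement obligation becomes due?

The last day of the repair period: 28 calendar days after April 25, 2029 is May 23, 2029.
The last day of the appeal period: May 23, 2029 + 20 days = June 12, 2029.
The date on which the replacement obligation becomes due: counting 12 business days from Tuesday, June 12, 2029 (Jun 13, Jun 14, Jun 15, Jun 18, …, Jun 26, Jun 27, Jun 28, skipping weekends) reaches Thursday, June 28, 2029.

June 28, 2029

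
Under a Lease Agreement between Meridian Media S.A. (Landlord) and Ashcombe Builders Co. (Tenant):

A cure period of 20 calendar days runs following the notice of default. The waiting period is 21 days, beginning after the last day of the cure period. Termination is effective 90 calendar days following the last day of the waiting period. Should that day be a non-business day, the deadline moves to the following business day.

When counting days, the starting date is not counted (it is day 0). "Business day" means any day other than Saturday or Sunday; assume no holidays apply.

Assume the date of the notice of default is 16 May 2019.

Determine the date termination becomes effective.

The last day of the cure period: 16 May 2019 + 20 days = 5 June 2019.
The last day of the waiting period: 5 June 2019 + 21 days = 26 June 2019.
Adding 90 calendar days to 26 June 2019 gives 24 September 2019, which is the date termination becomes effective. 24 September 2019 is a Tuesday, so no roll-forward applies.

24 September 2019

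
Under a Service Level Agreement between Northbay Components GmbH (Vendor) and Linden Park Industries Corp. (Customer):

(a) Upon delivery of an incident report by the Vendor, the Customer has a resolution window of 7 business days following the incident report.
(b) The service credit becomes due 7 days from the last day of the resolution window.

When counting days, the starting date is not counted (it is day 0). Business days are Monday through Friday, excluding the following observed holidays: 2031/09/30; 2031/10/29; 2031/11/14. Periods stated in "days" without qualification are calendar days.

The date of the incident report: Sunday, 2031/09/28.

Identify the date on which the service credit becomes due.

From Sunday, 2031/09/28, 7 business days (Sep 29, Oct 1, Oct 2, Oct 3, Oct 6, Oct 7, Oct 8, skipping weekends and the listed holiday on Sep 30) brings us to Wednesday, 2031/10/08, which is the last day of the resolution window.
Adding 7 calendar days to 2031/10/08 gives 2031/10/15, which is the date on which the service credit becomes due.

2031/10/15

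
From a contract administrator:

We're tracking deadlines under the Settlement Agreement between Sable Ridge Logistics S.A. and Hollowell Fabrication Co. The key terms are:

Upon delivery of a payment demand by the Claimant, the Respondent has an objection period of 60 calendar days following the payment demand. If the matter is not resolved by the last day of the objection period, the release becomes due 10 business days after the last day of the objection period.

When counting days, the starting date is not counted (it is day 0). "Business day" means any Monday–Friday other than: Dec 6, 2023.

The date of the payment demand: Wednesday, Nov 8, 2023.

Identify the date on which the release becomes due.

Jan 19, 2024

The last day of the objection period: Nov 8, 2023 + 60 days = Jan 7, 2024.
From Sunday, Jan 7, 2024, 10 business days (Jan 8, Jan 9, Jan 10, Jan 11, Jan 12, Jan 15, Jan 16, Jan 17, Jan 18, Jan 19, skipping weekends) brings us to Friday, Jan 19, 2024, which is the date on which the release becomes due.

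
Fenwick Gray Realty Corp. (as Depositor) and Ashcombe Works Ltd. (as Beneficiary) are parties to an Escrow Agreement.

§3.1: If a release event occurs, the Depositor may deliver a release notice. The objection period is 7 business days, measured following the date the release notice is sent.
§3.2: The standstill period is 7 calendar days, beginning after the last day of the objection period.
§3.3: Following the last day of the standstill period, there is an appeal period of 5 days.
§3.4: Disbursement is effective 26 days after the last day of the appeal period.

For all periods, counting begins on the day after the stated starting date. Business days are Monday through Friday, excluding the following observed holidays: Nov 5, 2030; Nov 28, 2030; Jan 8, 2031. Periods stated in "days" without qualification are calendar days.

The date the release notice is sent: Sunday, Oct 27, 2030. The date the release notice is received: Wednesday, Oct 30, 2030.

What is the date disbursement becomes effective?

Dec 14, 2030

From Sunday, Oct 27, 2030, 7 business days (Oct 28, Oct 29, Oct 30, Oct 31, Nov 1, Nov 4, Nov 6, skipping weekends and the listed holiday on Nov 5) brings us to Wednesday, Nov 6, 2030, which is the last day of the objection period.
Adding 7 calendar days to Nov 6, 2030 gives Nov 13, 2030, which is the last day of the standstill period.
The last day of the appeal period: 5 calendar days after Nov 13, 2030 is Nov 18, 2030.
Adding 26 calendar days to Nov 18, 2030 gives Dec 14, 2030, which is the date disbursement becomes effective.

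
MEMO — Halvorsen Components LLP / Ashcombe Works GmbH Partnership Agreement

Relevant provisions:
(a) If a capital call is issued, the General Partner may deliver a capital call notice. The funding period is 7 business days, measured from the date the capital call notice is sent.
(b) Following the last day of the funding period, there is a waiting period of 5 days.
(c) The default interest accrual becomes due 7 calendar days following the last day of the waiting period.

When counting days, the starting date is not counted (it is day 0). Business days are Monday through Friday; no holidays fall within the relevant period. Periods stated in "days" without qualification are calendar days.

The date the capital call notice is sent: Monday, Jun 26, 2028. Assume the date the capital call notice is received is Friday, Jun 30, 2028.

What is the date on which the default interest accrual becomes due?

Jul 17, 2028

From Monday, Jun 26, 2028, 7 business days (Jun 27, Jun 28, Jun 29, Jun 30, Jul 3, Jul 4, Jul 5, skipping weekends) brings us to Wednesday, Jul 5, 2028, which is the last day of the funding period.
The last day of the waiting period: Jul 5, 2028 + 5 days = Jul 10, 2028.
Adding 7 calendar days to Jul 10, 2028 gives Jul 17, 2028, which is the date on which the default interest accrual becomes due.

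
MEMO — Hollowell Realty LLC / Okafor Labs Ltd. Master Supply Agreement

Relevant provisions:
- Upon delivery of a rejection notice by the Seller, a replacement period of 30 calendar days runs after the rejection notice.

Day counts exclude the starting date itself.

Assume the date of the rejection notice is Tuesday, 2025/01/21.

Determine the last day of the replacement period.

2025/02/20

The last day of the replacement period: 30 calendar days after 2025/01/21 is 2025/02/20.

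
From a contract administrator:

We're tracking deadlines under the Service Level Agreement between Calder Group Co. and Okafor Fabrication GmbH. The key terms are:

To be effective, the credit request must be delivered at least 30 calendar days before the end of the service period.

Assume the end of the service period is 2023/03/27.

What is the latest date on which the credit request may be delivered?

2023/03/27 minus 30 days is 2023/02/25.

2023/02/25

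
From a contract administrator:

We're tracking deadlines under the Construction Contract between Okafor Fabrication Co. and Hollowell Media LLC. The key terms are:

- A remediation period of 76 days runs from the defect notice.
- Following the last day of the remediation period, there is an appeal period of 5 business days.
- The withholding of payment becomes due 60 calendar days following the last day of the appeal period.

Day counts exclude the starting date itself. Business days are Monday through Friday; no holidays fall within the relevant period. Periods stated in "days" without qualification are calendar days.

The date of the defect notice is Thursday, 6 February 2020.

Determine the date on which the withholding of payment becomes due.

Adding 76 calendar days to 6 February 2020 gives 22 April 2020, which is the last day of the remediation period.
The last day of the appeal period: 5 business days after Wednesday, 22 April 2020, skipping weekends — Apr 23, Apr 24, Apr 27, Apr 28, Apr 29 — lands on Wednesday, 29 April 2020.
The date on which the withholding of payment becomes due: 29 April 2020 + 60 days = 28 June 2020.

28 June 2020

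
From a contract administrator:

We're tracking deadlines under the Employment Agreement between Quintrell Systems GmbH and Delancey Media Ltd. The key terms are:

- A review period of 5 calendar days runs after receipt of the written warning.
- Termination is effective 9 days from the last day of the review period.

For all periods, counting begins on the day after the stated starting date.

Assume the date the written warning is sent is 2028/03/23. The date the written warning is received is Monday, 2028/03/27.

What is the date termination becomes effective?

Adding 5 calendar days to 2028/03/27 gives 2028/04/01, which is the last day of the review period.
The date termination becomes effective: 2028/04/01 + 9 days = 2028/04/10.

2028/04/10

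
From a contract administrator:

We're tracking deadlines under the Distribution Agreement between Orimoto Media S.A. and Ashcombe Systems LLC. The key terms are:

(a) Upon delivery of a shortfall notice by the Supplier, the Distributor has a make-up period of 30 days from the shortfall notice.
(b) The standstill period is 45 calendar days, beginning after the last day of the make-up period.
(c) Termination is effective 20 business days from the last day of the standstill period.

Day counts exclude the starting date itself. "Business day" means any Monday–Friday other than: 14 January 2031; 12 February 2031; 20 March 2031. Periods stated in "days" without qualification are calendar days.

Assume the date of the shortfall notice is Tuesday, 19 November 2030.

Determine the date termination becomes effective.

The last day of the make-up period: 30 calendar days after 19 November 2030 is 19 December 2030.
Adding 45 calendar days to 19 December 2030 gives 2 February 2031, which is the last day of the standstill period.
The date termination becomes effective: counting 20 business days from Sunday, 2 February 2031 (Feb 3, Feb 4, Feb 5, Feb 6, …, Feb 27, Feb 28, Mar 3, skipping weekends and the listed holiday on Feb 12) reaches Monday, 3 March 2031.

3 March 2031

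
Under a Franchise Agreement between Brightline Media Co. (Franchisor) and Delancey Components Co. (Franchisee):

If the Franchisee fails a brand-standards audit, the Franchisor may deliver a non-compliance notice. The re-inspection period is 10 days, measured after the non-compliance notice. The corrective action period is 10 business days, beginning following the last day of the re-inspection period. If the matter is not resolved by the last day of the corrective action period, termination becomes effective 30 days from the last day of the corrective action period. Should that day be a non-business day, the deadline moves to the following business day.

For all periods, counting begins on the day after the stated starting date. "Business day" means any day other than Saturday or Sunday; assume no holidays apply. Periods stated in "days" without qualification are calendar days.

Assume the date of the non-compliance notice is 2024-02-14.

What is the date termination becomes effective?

2024-04-08

The last day of the re-inspection period: 10 calendar days after 2024-02-14 is 2024-02-24.
The last day of the corrective action period: counting 10 business days from Saturday, 2024-02-24 (Feb 26, Feb 27, Feb 28, Feb 29, Mar 1, Mar 4, Mar 5, Mar 6, Mar 7, Mar 8, skipping weekends) reaches Friday, 2024-03-08.
The date termination becomes effective: 2024-03-08 + 30 days = 2024-04-07. That falls on a Sunday, so it rolls to the next business day, Monday, 2024-04-08.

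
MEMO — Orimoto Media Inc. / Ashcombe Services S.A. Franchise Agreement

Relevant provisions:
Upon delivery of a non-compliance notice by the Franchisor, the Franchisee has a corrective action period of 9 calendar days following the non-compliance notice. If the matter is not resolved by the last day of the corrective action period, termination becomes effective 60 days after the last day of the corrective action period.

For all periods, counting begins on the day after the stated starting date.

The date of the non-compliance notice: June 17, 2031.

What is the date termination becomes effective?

August 25, 2031

The last day of the corrective action period: June 17, 2031 + 9 days = June 26, 2031.
Adding 60 calendar days to June 26, 2031 gives August 25, 2031, which is the date termination becomes effective.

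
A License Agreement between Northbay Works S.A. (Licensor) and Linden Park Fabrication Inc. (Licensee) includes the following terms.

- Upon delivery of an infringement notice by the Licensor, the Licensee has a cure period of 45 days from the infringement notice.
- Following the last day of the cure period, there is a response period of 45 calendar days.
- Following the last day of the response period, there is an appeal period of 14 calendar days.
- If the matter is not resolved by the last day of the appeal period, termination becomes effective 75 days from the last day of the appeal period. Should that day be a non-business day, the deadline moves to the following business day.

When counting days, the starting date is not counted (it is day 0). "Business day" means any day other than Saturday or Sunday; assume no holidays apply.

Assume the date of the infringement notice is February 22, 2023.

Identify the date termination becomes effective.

August 21, 2023

The last day of the cure period: February 22, 2023 + 45 days = April 8, 2023.
Adding 45 calendar days to April 8, 2023 gives May 23, 2023, which is the last day of the response period.
The last day of the appeal period: 14 calendar days after May 23, 2023 is June 6, 2023.
Adding 75 calendar days to June 6, 2023 gives August 20, 2023, which is the date termination becomes effective. That falls on a Sunday, so it rolls to the next business day, Monday, August 21, 2023.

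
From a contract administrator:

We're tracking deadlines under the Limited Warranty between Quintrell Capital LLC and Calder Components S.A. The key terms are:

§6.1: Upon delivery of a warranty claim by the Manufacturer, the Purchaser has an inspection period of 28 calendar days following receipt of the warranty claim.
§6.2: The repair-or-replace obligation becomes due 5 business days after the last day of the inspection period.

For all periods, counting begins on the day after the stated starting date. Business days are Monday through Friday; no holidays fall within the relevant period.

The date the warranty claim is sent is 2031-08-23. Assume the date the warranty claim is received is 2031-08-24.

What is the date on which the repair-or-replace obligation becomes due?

2031-09-26

The last day of the inspection period: 2031-08-24 + 28 days = 2031-09-21.
The date on which the repair-or-replace obligation becomes due: counting 5 business days from Sunday, 2031-09-21 (Sep 22, Sep 23, Sep 24, Sep 25, Sep 26, skipping weekends) reaches Friday, 2031-09-26.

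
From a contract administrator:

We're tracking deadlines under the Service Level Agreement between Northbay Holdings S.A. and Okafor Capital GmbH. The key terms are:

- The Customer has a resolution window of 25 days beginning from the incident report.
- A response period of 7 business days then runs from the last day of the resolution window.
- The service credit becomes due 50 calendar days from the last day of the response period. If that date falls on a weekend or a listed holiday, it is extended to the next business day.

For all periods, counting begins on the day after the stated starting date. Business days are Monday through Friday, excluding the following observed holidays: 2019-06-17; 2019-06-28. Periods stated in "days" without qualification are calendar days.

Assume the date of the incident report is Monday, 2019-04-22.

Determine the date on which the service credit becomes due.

2019-07-17

The last day of the resolution window: 2019-04-22 + 25 days = 2019-05-17.
From Friday, 2019-05-17, 7 business days (May 20, May 21, May 22, May 23, May 24, May 27, May 28, skipping weekends) brings us to Tuesday, 2019-05-28, which is the last day of the response period.
The date on which the service credit becomes due: 2019-05-28 + 50 days = 2019-07-17. 2019-07-17 is a Wednesday and is not a listed holiday, so no roll-forward applies.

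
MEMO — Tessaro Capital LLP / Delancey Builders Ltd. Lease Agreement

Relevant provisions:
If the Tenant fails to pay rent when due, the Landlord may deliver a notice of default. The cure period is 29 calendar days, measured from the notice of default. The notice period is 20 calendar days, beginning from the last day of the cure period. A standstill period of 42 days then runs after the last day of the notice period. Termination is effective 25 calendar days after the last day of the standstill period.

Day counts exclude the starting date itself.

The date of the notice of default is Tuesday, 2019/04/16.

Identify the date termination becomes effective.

2019/08/10

Adding 29 calendar days to 2019/04/16 gives 2019/05/15, which is the last day of the cure period.
The last day of the notice period: 2019/05/15 + 20 days = 2019/06/04.
The last day of the standstill period: 2019/06/04 + 42 days = 2019/07/16.
The date termination becomes effective: 2019/07/16 + 25 days = 2019/08/10.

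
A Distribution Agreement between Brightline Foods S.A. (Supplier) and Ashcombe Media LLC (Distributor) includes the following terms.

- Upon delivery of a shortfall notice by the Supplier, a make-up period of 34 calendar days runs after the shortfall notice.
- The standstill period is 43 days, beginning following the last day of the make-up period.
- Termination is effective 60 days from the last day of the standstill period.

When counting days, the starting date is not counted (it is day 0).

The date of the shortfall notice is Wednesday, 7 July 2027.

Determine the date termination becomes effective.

The last day of the make-up period: 34 calendar days after 7 July 2027 is 10 August 2027.
Adding 43 calendar days to 10 August 2027 gives 22 September 2027, which is the last day of the standstill period.
The date termination becomes effective: 60 calendar days after 22 September 2027 is 21 November 2027.

21 November 2027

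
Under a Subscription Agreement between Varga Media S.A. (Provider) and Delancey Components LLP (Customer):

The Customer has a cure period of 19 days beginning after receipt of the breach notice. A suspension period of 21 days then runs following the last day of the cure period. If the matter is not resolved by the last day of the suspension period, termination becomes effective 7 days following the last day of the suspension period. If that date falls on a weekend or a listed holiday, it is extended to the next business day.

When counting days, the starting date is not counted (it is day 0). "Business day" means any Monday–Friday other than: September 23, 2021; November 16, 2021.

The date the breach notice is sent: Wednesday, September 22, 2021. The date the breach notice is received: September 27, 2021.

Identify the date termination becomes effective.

Adding 19 calendar days to September 27, 2021 gives October 16, 2021, which is the last day of the cure period.
The last day of the suspension period: 21 calendar days after October 16, 2021 is November 6, 2021.
The date termination becomes effective: November 6, 2021 + 7 days = November 13, 2021. That falls on a Saturday, so it rolls to the next business day, Monday, November 15, 2021.

November 15, 2021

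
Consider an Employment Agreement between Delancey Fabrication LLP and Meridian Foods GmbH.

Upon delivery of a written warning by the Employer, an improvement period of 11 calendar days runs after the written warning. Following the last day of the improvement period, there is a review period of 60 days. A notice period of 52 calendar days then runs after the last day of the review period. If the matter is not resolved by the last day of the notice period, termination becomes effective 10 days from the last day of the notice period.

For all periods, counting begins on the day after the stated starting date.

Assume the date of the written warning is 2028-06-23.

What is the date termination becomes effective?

2028-11-03

Adding 11 calendar days to 2028-06-23 gives 2028-07-04, which is the last day of the improvement period.
The last day of the review period: 2028-07-04 + 60 days = 2028-09-02.
The last day of the notice period: 52 calendar days after 2028-09-02 is 2028-10-24.
The date termination becomes effective: 2028-10-24 + 10 days = 2028-11-03.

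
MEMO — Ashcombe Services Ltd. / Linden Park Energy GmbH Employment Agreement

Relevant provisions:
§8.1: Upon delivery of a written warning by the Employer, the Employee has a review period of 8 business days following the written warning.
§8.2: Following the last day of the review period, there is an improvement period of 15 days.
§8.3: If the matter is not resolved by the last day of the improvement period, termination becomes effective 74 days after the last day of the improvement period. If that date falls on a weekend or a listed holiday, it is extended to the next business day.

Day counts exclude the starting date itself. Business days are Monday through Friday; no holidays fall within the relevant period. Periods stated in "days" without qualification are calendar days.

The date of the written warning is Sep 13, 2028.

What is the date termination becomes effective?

The last day of the review period: counting 8 business days from Wednesday, Sep 13, 2028 (Sep 14, Sep 15, Sep 18, Sep 19, Sep 20, Sep 21, Sep 22, Sep 25, skipping weekends) reaches Monday, Sep 25, 2028.
The last day of the improvement period: 15 calendar days after Sep 25, 2028 is Oct 10, 2028.
The date termination becomes effective: Oct 10, 2028 + 74 days = Dec 23, 2028. That falls on a Saturday, so it rolls to the next business day, Monday, Dec 25, 2028.

Dec 25, 2028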